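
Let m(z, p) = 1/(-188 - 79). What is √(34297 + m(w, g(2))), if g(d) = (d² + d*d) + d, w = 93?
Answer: √2444998566/267 ≈ 185.19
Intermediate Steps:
g(d) = d + 2*d² (g(d) = (d² + d²) + d = 2*d² + d = d + 2*d²)
m(z, p) = -1/267 (m(z, p) = 1/(-267) = -1/267)
√(34297 + m(w, g(2))) = √(34297 - 1/267) = √(9157298/267) = √2444998566/267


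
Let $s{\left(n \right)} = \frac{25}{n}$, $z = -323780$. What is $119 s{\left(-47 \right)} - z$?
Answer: $\frac{15214685}{47} \approx 3.2372 \cdot 10^{5}$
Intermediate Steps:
$119 s{\left(-47 \right)} - z = 119 \frac{25}{-47} - -323780 = 119 \cdot 25 \left(- \frac{1}{47}\right) + 323780 = 119 \left(- \frac{25}{47}\right) + 323780 = - \frac{2975}{47} + 323780 = \frac{15214685}{47}$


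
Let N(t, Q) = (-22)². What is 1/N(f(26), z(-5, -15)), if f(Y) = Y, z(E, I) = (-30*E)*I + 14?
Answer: 1/484 ≈ 0.0020661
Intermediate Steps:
z(E, I) = 14 - 30*E*I (z(E, I) = -30*E*I + 14 = 14 - 30*E*I)
N(t, Q) = 484
1/N(f(26), z(-5, -15)) = 1/484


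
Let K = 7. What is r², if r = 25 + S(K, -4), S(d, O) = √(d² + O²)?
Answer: (25 + √65)² ≈ 1093.1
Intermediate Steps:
S(d, O) = √(O² + d²)
r = 25 + √65 (r = 25 + √((-4)² + 7²) = 25 + √(16 + 49) = 25 + √65 ≈ 33.062)
r² = (25 + √65)²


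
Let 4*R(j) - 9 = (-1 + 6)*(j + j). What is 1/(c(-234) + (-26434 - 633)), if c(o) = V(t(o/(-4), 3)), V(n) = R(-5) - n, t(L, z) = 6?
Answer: -4/108333 ≈ -3.6923e-5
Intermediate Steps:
R(j) = 9/4 + 5*j/2 (R(j) = 9/4 + ((-1 + 6)*(j + j))/4 = 9/4 + (5*(2*j))/4 = 9/4 + (10*j)/4 = 9/4 + 5*j/2)
V(n) = -41/4 - n (V(n) = (9/4 + (5/2)*(-5)) - n = (9/4 - 25/2) - n = -41/4 - n)
c(o) = -65/4 (c(o) = -41/4 - 1*6 = -41/4 - 6 = -65/4)
1/(c(-234) + (-26434 - 633)) = 1/(-65/4 + (-26434 - 633)) = 1/(-65/4 - 27067) = 1/(-108333/4) = -4/108333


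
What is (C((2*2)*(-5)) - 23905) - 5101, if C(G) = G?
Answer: -29026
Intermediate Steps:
(C((2*2)*(-5)) - 23905) - 5101 = ((2*2)*(-5) - 23905) - 5101 = (4*(-5) - 23905) - 5101 = (-20 - 23905) - 5101 = -23925 - 5101 = -29026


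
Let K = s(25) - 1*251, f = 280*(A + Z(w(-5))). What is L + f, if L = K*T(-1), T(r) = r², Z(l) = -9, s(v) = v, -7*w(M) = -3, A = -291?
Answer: -84226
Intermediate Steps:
w(M) = 3/7 (w(M) = -⅐*(-3) = 3/7)
f = -84000 (f = 280*(-291 - 9) = 280*(-300) = -84000)
K = -226 (K = 25 - 1*251 = 25 - 251 = -226)
L = -226 (L = -226*(-1)² = -226*1 = -226)
L + f = -226 - 84000 = -84226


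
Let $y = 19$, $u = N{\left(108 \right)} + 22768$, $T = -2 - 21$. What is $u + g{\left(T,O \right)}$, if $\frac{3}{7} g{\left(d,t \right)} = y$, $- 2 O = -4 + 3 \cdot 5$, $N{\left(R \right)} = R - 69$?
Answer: $\frac{68554}{3} \approx 22851.0$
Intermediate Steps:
$N{\left(R \right)} = -69 + R$ ($N{\left(R \right)} = R - 69 = -69 + R$)
$T = -23$ ($T = -2 - 21 = -23$)
$u = 22807$ ($u = \left(-69 + 108\right) + 22768 = 39 + 22768 = 22807$)
$O = - \frac{11}{2}$ ($O = - \frac{-4 + 3 \cdot 5}{2} = - \frac{-4 + 15}{2} = \left(- \frac{1}{2}\right) 11 = - \frac{11}{2} \approx -5.5$)
$g{\left(d,t \right)} = \frac{133}{3}$ ($g{\left(d,t \right)} = \frac{7}{3} \cdot 19 = \frac{133}{3}$)
$u + g{\left(T,O \right)} = 22807 + \frac{133}{3} = \frac{68554}{3}$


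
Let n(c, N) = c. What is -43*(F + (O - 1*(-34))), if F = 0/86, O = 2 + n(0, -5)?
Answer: -1548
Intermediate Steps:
O = 2 (O = 2 + 0 = 2)
F = 0 (F = 0*(1/86) = 0)
-43*(F + (O - 1*(-34))) = -43*(0 + (2 - 1*(-34))) = -43*(0 + (2 + 34)) = -43*(0 + 36) = -43*36 = -1548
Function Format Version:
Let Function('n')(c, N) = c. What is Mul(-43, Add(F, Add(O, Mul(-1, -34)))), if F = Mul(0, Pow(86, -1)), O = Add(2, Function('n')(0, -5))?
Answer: -1548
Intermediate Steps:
O = 2 (O = Add(2, 0) = 2)
F = 0 (F = Mul(0, Rational(1, 86)) = 0)
Mul(-43, Add(F, Add(O, Mul(-1, -34)))) = Mul(-43, Add(0, Add(2, Mul(-1, -34)))) = Mul(-43, Add(0, Add(2, 34))) = Mul(-43, Add(0, 36)) = Mul(-43, 36) = -1548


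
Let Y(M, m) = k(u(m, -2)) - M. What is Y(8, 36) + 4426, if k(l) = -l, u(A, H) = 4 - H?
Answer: 4412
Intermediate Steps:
Y(M, m) = -6 - M (Y(M, m) = -(4 - 1*(-2)) - M = -(4 + 2) - M = -1*6 - M = -6 - M)
Y(8, 36) + 4426 = (-6 - 1*8) + 4426 = (-6 - 8) + 4426 = -14 + 4426 = 4412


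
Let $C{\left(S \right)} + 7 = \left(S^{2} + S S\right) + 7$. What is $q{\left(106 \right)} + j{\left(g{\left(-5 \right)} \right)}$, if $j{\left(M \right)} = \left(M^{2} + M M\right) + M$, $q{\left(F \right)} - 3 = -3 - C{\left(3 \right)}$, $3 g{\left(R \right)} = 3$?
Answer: $-15$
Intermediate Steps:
$g{\left(R \right)} = 1$ ($g{\left(R \right)} = \frac{1}{3} \cdot 3 = 1$)
$C{\left(S \right)} = 2 S^{2}$ ($C{\left(S \right)} = -7 + \left(\left(S^{2} + S S\right) + 7\right) = -7 + \left(\left(S^{2} + S^{2}\right) + 7\right) = -7 + \left(2 S^{2} + 7\right) = -7 + \left(7 + 2 S^{2}\right) = 2 S^{2}$)
$q{\left(F \right)} = -18$ ($q{\left(F \right)} = 3 - \left(3 + 2 \cdot 3^{2}\right) = 3 - \left(3 + 2 \cdot 9\right) = 3 - 21 = -18$)
$j{\left(M \right)} = M + 2 M^{2}$ ($j{\left(M \right)} = \left(M^{2} + M^{2}\right) + M = 2 M^{2} + M = M + 2 M^{2}$)
$q{\left(106 \right)} + j{\left(g{\left(-5 \right)} \right)} = -18 + 1 \left(1 + 2 \cdot 1\right) = -18 + 1 \left(1 + 2\right) = -18 + 1 \cdot 3 = -18 + 3 = -15$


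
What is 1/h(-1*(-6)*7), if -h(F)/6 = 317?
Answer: -1/1902 ≈ -0.00052576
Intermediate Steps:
h(F) = -1902 (h(F) = -6*317 = -1902)
1/h(-1*(-6)*7) = 1/(-1902) = -1/1902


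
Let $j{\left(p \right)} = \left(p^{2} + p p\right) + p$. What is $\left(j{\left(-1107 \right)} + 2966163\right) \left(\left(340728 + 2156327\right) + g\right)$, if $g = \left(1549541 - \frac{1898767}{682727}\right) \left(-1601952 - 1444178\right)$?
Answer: $- \frac{17453098588210348584124110}{682727} \approx -2.5564 \cdot 10^{19}$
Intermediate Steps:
$j{\left(p \right)} = p + 2 p^{2}$ ($j{\left(p \right)} = \left(p^{2} + p^{2}\right) + p = 2 p^{2} + p = p + 2 p^{2}$)
$g = - \frac{3222536199784180200}{682727}$ ($g = \left(1549541 - \frac{1898767}{682727}\right) \left(-3046130\right) = \frac{1057911579540}{682727} \left(-3046130\right) = - \frac{3222536199784180200}{682727} \approx -4.7201 \cdot 10^{12}$)
$\left(j{\left(-1107 \right)} + 2966163\right) \left(\left(340728 + 2156327\right) + g\right) = \left(- 1107 \left(1 + 2 \left(-1107\right)\right) + 2966163\right) \left(\left(340728 + 2156327\right) - \frac{3222536199784180200}{682727}\right) = \left(- 1107 \left(1 - 2214\right) + 2966163\right) \left(2497055 - \frac{3222536199784180200}{682727}\right) = \left(\left(-1107\right) \left(-2213\right) + 2966163\right) \left(- \frac{3222534494977311215}{682727}\right) = \left(2449791 + 2966163\right) \left(- \frac{3222534494977311215}{682727}\right) = 5415954 \left(- \frac{3222534494977311215}{682727}\right) = - \frac{17453098588210348584124110}{682727}$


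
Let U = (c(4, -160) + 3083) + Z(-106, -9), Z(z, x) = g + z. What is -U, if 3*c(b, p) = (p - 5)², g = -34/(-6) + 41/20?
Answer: -723583/60 ≈ -12060.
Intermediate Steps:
g = 463/60 (g = -34*(-⅙) + 41*(1/20) = 17/3 + 41/20 = 463/60 ≈ 7.7167)
c(b, p) = (-5 + p)²/3 (c(b, p) = (p - 5)²/3 = (-5 + p)²/3)
Z(z, x) = 463/60 + z
U = 723583/60 (U = ((-5 - 160)²/3 + 3083) + (463/60 - 106) = ((⅓)*(-165)² + 3083) - 5897/60 = ((⅓)*27225 + 3083) - 5897/60 = (9075 + 3083) - 5897/60 = 12158 - 5897/60 = 723583/60 ≈ 12060.)
-U = -1*723583/60 = -723583/60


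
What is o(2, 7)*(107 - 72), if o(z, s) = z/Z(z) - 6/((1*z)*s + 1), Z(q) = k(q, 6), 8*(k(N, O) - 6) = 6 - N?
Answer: -42/13 ≈ -3.2308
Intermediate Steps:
k(N, O) = 27/4 - N/8 (k(N, O) = 6 + (6 - N)/8 = 6 + (3/4 - N/8) = 27/4 - N/8)
Z(q) = 27/4 - q/8
o(z, s) = -6/(1 + s*z) + z/(27/4 - z/8) (o(z, s) = z/(27/4 - z/8) - 6/((1*z)*s + 1) = z/(27/4 - z/8) - 6/(z*s + 1) = z/(27/4 - z/8) - 6/(s*z + 1) = z/(27/4 - z/8) - 6/(1 + s*z) = -6/(1 + s*z) + z/(27/4 - z/8))
o(2, 7)*(107 - 72) = (2*(162 - 7*2 - 4*7*2**2)/((1 + 7*2)*(-54 + 2)))*(107 - 72) = (2*(162 - 14 - 4*7*4)/((1 + 14)*(-52)))*35 = (2*(-1/52)*(162 - 14 - 112)/15)*35 = (2*(1/15)*(-1/52)*36)*35 = -6/65*35 = -42/13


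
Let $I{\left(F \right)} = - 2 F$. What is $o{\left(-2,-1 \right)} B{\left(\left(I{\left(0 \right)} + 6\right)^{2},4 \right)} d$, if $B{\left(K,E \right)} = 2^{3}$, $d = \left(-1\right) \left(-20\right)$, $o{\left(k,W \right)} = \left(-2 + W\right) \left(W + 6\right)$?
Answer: $-2400$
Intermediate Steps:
$o{\left(k,W \right)} = \left(-2 + W\right) \left(6 + W\right)$
$d = 20$
$B{\left(K,E \right)} = 8$
$o{\left(-2,-1 \right)} B{\left(\left(I{\left(0 \right)} + 6\right)^{2},4 \right)} d = \left(-12 + \left(-1\right)^{2} + 4 \left(-1\right)\right) 8 \cdot 20 = \left(-12 + 1 - 4\right) 8 \cdot 20 = \left(-15\right) 8 \cdot 20 = \left(-120\right) 20 = -2400$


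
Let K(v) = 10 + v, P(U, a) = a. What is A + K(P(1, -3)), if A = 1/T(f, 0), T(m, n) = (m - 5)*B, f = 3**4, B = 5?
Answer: 2661/380 ≈ 7.0026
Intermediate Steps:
f = 81
T(m, n) = -25 + 5*m (T(m, n) = (m - 5)*5 = (-5 + m)*5 = -25 + 5*m)
A = 1/380 (A = 1/(-25 + 5*81) = 1/(-25 + 405) = 1/380 ≈ 0.0026316)
A + K(P(1, -3)) = 1/380 + (10 - 3) = 1/380 + 7 = 2661/380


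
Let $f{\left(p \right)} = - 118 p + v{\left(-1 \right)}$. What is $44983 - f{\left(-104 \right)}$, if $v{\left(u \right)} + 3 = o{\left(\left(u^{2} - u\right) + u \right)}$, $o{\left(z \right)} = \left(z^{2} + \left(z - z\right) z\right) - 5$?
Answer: $32718$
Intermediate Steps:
$o{\left(z \right)} = -5 + z^{2}$ ($o{\left(z \right)} = \left(z^{2} + 0 z\right) - 5 = \left(z^{2} + 0\right) - 5 = z^{2} - 5 = -5 + z^{2}$)
$v{\left(u \right)} = -8 + u^{4}$ ($v{\left(u \right)} = -3 + \left(-5 + \left(\left(u^{2} - u\right) + u\right)^{2}\right) = -3 + \left(-5 + \left(u^{2}\right)^{2}\right) = -3 + \left(-5 + u^{4}\right) = -8 + u^{4}$)
$f{\left(p \right)} = -7 - 118 p$ ($f{\left(p \right)} = - 118 p - \left(8 - \left(-1\right)^{4}\right) = - 118 p + \left(-8 + 1\right) = - 118 p - 7 = -7 - 118 p$)
$44983 - f{\left(-104 \right)} = 44983 - \left(-7 - -12272\right) = 44983 - \left(-7 + 12272\right) = 44983 - 12265 = 32718$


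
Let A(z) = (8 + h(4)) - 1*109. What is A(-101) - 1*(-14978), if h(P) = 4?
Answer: 14881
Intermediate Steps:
A(z) = -97 (A(z) = (8 + 4) - 1*109 = 12 - 109 = -97)
A(-101) - 1*(-14978) = -97 - 1*(-14978) = -97 + 14978 = 14881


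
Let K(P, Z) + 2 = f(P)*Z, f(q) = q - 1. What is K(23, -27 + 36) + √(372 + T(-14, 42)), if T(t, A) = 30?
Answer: 196 + √402 ≈ 216.05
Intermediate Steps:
f(q) = -1 + q
K(P, Z) = -2 + Z*(-1 + P) (K(P, Z) = -2 + (-1 + P)*Z = -2 + Z*(-1 + P))
K(23, -27 + 36) + √(372 + T(-14, 42)) = (-2 + (-27 + 36)*(-1 + 23)) + √(372 + 30) = (-2 + 9*22) + √402 = (-2 + 198) + √402 = 196 + √402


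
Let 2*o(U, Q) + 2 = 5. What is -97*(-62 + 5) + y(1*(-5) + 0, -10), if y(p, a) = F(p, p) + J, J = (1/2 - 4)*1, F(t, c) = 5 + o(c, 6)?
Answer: 5532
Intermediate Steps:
o(U, Q) = 3/2 (o(U, Q) = -1 + (½)*5 = -1 + 5/2 = 3/2)
F(t, c) = 13/2 (F(t, c) = 5 + 3/2 = 13/2)
J = -7/2 (J = (½ - 4)*1 = -7/2*1 = -7/2 ≈ -3.5000)
y(p, a) = 3 (y(p, a) = 13/2 - 7/2 = 3)
-97*(-62 + 5) + y(1*(-5) + 0, -10) = -97*(-62 + 5) + 3 = -97*(-57) + 3 = 5529 + 3 = 5532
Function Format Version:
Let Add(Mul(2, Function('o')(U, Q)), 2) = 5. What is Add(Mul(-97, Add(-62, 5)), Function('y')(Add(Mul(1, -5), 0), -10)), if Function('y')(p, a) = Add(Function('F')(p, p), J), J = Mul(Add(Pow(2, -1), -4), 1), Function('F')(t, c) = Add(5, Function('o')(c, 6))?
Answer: 5532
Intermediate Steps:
Function('o')(U, Q) = Rational(3, 2) (Function('o')(U, Q) = Add(-1, Mul(Rational(1, 2), 5)) = Add(-1, Rational(5, 2)) = Rational(3, 2))
Function('F')(t, c) = Rational(13, 2) (Function('F')(t, c) = Add(5, Rational(3, 2)) = Rational(13, 2))
J = Rational(-7, 2) (J = Mul(Add(Rational(1, 2), -4), 1) = Mul(Rational(-7, 2), 1) = Rational(-7, 2) ≈ -3.5000)
Function('y')(p, a) = 3 (Function('y')(p, a) = Add(Rational(13, 2), Rational(-7, 2)) = 3)
Add(Mul(-97, Add(-62, 5)), Function('y')(Add(Mul(1, -5), 0), -10)) = Add(Mul(-97, Add(-62, 5)), 3) = Add(Mul(-97, -57), 3) = Add(5529, 3) = 5532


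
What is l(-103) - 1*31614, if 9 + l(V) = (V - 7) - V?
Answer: -31630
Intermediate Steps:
l(V) = -16 (l(V) = -9 + ((V - 7) - V) = -9 + ((-7 + V) - V) = -9 - 7 = -16)
l(-103) - 1*31614 = -16 - 1*31614 = -16 - 31614 = -31630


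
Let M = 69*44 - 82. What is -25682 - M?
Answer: -28636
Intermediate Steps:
M = 2954 (M = 3036 - 82 = 2954)
-25682 - M = -25682 - 1*2954 = -25682 - 2954 = -28636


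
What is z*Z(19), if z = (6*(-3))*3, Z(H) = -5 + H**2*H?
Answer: -370116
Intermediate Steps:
Z(H) = -5 + H**3
z = -54 (z = -18*3 = -54)
z*Z(19) = -54*(-5 + 19**3) = -54*(-5 + 6859) = -54*6854 = -370116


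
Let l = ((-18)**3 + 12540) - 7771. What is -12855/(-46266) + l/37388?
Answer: 71906997/288298868 ≈ 0.24942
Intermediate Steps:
l = -1063 (l = (-5832 + 12540) - 7771 = 6708 - 7771 = -1063)
-12855/(-46266) + l/37388 = -12855/(-46266) - 1063/37388 = -12855*(-1/46266) - 1063*1/37388 = 4285/15422 - 1063/37388 = 71906997/288298868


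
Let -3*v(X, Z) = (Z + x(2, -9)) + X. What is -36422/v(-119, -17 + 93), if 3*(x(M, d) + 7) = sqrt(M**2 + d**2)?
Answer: -9833940/4483 - 327798*sqrt(85)/22415 ≈ -2328.4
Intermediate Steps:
x(M, d) = -7 + sqrt(M**2 + d**2)/3
v(X, Z) = 7/3 - X/3 - Z/3 - sqrt(85)/9 (v(X, Z) = -((Z + (-7 + sqrt(2**2 + (-9)**2)/3)) + X)/3 = -((Z + (-7 + sqrt(4 + 81)/3)) + X)/3 = -((Z + (-7 + sqrt(85)/3)) + X)/3 = -((-7 + Z + sqrt(85)/3) + X)/3 = -(-7 + X + Z + sqrt(85)/3)/3 = 7/3 - X/3 - Z/3 - sqrt(85)/9)
-36422/v(-119, -17 + 93) = -36422/(7/3 - 1/3*(-119) - (-17 + 93)/3 - sqrt(85)/9) = -36422/(7/3 + 119/3 - 1/3*76 - sqrt(85)/9) = -36422/(7/3 + 119/3 - 76/3 - sqrt(85)/9) = -36422/(50/3 - sqrt(85)/9)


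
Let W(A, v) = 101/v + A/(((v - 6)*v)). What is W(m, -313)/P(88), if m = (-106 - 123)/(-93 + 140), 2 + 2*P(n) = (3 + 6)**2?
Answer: -3029044/370731911 ≈ -0.0081704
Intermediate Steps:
P(n) = 79/2 (P(n) = -1 + (3 + 6)**2/2 = -1 + (1/2)*9**2 = -1 + (1/2)*81 = -1 + 81/2 = 79/2)
m = -229/47 ≈ -4.8723
W(A, v) = 101/v + A/(v*(-6 + v)) (W(A, v) = 101/v + A/(((-6 + v)*v)) = 101/v + A/((v*(-6 + v))) = 101/v + A*(1/(v*(-6 + v))) = 101/v + A/(v*(-6 + v)))
W(m, -313)/P(88) = ((-606 - 229/47 + 101*(-313))/((-313)*(-6 - 313)))/(79/2) = -1/313*(-606 - 229/47 - 31613)/(-319)*(2/79) = -1/313*(-1/319)*(-1514522/47)*(2/79) = -1514522/4692809*2/79 = -3029044/370731911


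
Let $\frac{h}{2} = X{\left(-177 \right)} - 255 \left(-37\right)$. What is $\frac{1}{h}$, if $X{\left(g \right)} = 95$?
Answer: $\frac{1}{19060} \approx 5.2466 \cdot 10^{-5}$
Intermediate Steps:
$h = 19060$ ($h = 2 \left(95 - 255 \left(-37\right)\right) = 2 \left(95 - -9435\right) = 2 \left(95 + 9435\right) = 2 \cdot 9530 = 19060$)
$\frac{1}{h} = \frac{1}{19060}$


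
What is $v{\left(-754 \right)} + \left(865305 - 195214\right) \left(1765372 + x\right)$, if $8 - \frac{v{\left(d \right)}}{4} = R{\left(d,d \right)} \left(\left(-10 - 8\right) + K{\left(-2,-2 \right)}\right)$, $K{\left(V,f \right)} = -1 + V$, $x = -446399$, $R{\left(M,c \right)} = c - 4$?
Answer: $883831872903$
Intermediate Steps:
$R{\left(M,c \right)} = -4 + c$ ($R{\left(M,c \right)} = c - 4 = -4 + c$)
$v{\left(d \right)} = -304 + 84 d$ ($v{\left(d \right)} = 32 - 4 \left(-4 + d\right) \left(\left(-10 - 8\right) - 3\right) = 32 - 4 \left(-4 + d\right) \left(-18 - 3\right) = 32 - 4 \left(-4 + d\right) \left(-21\right) = 32 - 4 \left(84 - 21 d\right) = 32 + \left(-336 + 84 d\right) = -304 + 84 d$)
$v{\left(-754 \right)} + \left(865305 - 195214\right) \left(1765372 + x\right) = \left(-304 + 84 \left(-754\right)\right) + \left(865305 - 195214\right) \left(1765372 - 446399\right) = \left(-304 - 63336\right) + 670091 \cdot 1318973 = -63640 + 883831936543 = 883831872903$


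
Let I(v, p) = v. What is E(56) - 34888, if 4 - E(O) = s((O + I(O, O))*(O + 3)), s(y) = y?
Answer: -41492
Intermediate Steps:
E(O) = 4 - 2*O*(3 + O) (E(O) = 4 - (O + O)*(O + 3) = 4 - 2*O*(3 + O))
E(56) - 34888 = (4 - 6*56 - 2*56²) - 34888 = (4 - 336 - 2*3136) - 34888 = (4 - 336 - 6272) - 34888 = -6604 - 34888 = -41492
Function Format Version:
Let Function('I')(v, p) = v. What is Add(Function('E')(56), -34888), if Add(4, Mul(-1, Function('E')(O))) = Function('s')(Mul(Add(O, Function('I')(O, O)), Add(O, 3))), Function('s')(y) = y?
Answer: -41492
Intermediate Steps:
Function('E')(O) = Add(4, Mul(-2, O, Add(3, O))) (Function('E')(O) = Add(4, Mul(-1, Mul(Add(O, O), Add(O, 3)))) = Add(4, Mul(-1, Mul(Mul(2, O), Add(3, O)))) = Add(4, Mul(-1, Mul(2, O, Add(3, O)))) = Add(4, Mul(-2, O, Add(3, O))))
Add(Function('E')(56), -34888) = Add(Add(4, Mul(-6, 56), Mul(-2, Pow(56, 2))), -34888) = Add(Add(4, -336, Mul(-2, 3136)), -34888) = Add(Add(4, -336, -6272), -34888) = Add(-6604, -34888) = -41492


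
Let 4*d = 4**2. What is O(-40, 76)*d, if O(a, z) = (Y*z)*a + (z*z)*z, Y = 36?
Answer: 1318144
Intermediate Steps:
O(a, z) = z**3 + 36*a*z (O(a, z) = (36*z)*a + (z*z)*z = 36*a*z + z**2*z = 36*a*z + z**3 = z**3 + 36*a*z)
d = 4 (d = (1/4)*4**2 = (1/4)*16 = 4)
O(-40, 76)*d = (76*(76**2 + 36*(-40)))*4 = (76*(5776 - 1440))*4 = (76*4336)*4 = 329536*4 = 1318144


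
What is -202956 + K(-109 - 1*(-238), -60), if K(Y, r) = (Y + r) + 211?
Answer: -202676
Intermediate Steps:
K(Y, r) = 211 + Y + r
-202956 + K(-109 - 1*(-238), -60) = -202956 + (211 + (-109 - 1*(-238)) - 60) = -202956 + (211 + (-109 + 238) - 60) = -202956 + (211 + 129 - 60) = -202956 + 280 = -202676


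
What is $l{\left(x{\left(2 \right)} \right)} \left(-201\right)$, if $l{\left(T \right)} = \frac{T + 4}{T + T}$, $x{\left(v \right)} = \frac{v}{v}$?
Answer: $- \frac{1005}{2} \approx -502.5$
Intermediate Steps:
$x{\left(v \right)} = 1$
$l{\left(T \right)} = \frac{4 + T}{2 T}$
$l{\left(x{\left(2 \right)} \right)} \left(-201\right) = \frac{4 + 1}{2 \cdot 1} \left(-201\right) = \frac{1}{2} \cdot 1 \cdot 5 \left(-201\right) = \frac{5}{2} \left(-201\right) = - \frac{1005}{2}$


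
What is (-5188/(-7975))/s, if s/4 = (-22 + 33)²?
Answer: 1297/964975 ≈ 0.0013441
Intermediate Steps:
s = 484 (s = 4*(-22 + 33)² = 4*11² = 4*121 = 484)
(-5188/(-7975))/s = -5188/(-7975)/484 = -5188*(-1/7975)*(1/484) = (5188/7975)*(1/484) = 1297/964975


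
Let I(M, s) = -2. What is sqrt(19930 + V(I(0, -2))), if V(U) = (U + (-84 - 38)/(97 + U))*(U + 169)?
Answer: sqrt(174918370)/95 ≈ 139.22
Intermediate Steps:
V(U) = (169 + U)*(U - 122/(97 + U)) (V(U) = (U - 122/(97 + U))*(169 + U) = (169 + U)*(U - 122/(97 + U)))
sqrt(19930 + V(I(0, -2))) = sqrt(19930 + (-20618 + (-2)**3 + 266*(-2)**2 + 16271*(-2))/(97 - 2)) = sqrt(19930 + (-20618 - 8 + 266*4 - 32542)/95) = sqrt(19930 + (-20618 - 8 + 1064 - 32542)/95) = sqrt(19930 + (1/95)*(-52104)) = sqrt(19930 - 52104/95) = sqrt(1841246/95) = sqrt(174918370)/95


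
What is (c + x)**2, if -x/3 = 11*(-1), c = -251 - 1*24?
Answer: 58564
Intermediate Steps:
c = -275 (c = -251 - 24 = -275)
x = 33 (x = -33*(-1) = -3*(-11) = 33)
(c + x)**2 = (-275 + 33)**2 = (-242)**2 = 58564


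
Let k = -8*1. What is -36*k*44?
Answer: 12672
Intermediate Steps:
k = -8
-36*k*44 = -36*(-8)*44 = 288*44 = 12672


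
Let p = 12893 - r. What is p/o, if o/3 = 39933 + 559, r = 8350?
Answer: 4543/121476 ≈ 0.037398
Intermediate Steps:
o = 121476 (o = 3*(39933 + 559) = 3*40492 = 121476)
p = 4543 (p = 12893 - 1*8350 = 12893 - 8350 = 4543)
p/o = 4543/121476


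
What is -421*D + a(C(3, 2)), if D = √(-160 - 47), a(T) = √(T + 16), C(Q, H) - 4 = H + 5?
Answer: 3*√3 - 1263*I*√23 ≈ 5.1962 - 6057.1*I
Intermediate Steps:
C(Q, H) = 9 + H (C(Q, H) = 4 + (H + 5) = 4 + (5 + H) = 9 + H)
a(T) = √(16 + T)
D = 3*I*√23 (D = √(-207) = 3*I*√23 ≈ 14.387*I)
-421*D + a(C(3, 2)) = -1263*I*√23 + √(16 + (9 + 2)) = -1263*I*√23 + √(16 + 11) = -1263*I*√23 + √27 = -1263*I*√23 + 3*√3 = 3*√3 - 1263*I*√23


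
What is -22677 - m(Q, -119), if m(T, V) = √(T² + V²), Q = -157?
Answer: -22677 - √38810 ≈ -22874.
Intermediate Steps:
-22677 - m(Q, -119) = -22677 - √((-157)² + (-119)²) = -22677 - √(24649 + 14161) = -22677 - √38810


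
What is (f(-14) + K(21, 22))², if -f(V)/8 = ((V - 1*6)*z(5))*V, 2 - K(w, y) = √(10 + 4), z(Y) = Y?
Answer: (11198 + √14)² ≈ 1.2548e+8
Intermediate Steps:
K(w, y) = 2 - √14 (K(w, y) = 2 - √(10 + 4) = 2 - √14)
f(V) = -8*V*(-30 + 5*V) (f(V) = -8*(V - 1*6)*5*V = -8*(V - 6)*5*V = -8*(-6 + V)*5*V = -8*(-30 + 5*V)*V = -8*V*(-30 + 5*V))
(f(-14) + K(21, 22))² = (40*(-14)*(6 - 1*(-14)) + (2 - √14))² = (40*(-14)*(6 + 14) + (2 - √14))² = (40*(-14)*20 + (2 - √14))² = (-11200 + (2 - √14))² = (-11198 - √14)²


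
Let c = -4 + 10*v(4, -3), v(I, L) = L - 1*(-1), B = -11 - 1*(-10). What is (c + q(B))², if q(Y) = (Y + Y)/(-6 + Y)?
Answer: 27556/49 ≈ 562.37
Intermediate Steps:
B = -1 (B = -11 + 10 = -1)
v(I, L) = 1 + L (v(I, L) = L + 1 = 1 + L)
q(Y) = 2*Y/(-6 + Y) (q(Y) = (2*Y)/(-6 + Y) = 2*Y/(-6 + Y))
c = -24 (c = -4 + 10*(1 - 3) = -4 + 10*(-2) = -4 - 20 = -24)
(c + q(B))² = (-24 + 2*(-1)/(-6 - 1))² = (-24 + 2*(-1)/(-7))² = (-24 + 2*(-1)*(-⅐))² = (-24 + 2/7)² = (-166/7)² = 27556/49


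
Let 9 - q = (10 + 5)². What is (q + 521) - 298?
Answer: 7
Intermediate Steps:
q = -216 (q = 9 - (10 + 5)² = 9 - 1*15² = 9 - 1*225 = 9 - 225 = -216)
(q + 521) - 298 = (-216 + 521) - 298 = 305 - 298 = 7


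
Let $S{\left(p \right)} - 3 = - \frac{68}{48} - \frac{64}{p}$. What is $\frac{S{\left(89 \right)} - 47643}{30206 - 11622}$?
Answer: $- \frac{50881801}{19847712} \approx -2.5636$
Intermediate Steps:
$S{\left(p \right)} = \frac{19}{12} - \frac{64}{p}$ ($S{\left(p \right)} = 3 - \left(\frac{17}{12} + \frac{64}{p}\right) = \frac{19}{12} - \frac{64}{p}$)
$\frac{S{\left(89 \right)} - 47643}{30206 - 11622} = \frac{\left(\frac{19}{12} - \frac{64}{89}\right) - 47643}{30206 - 11622} = \frac{\left(\frac{19}{12} - \frac{64}{89}\right) - 47643}{18584} = \left(\left(\frac{19}{12} - \frac{64}{89}\right) - 47643\right) \frac{1}{18584} = \left(\frac{923}{1068} - 47643\right) \frac{1}{18584} = \left(- \frac{50881801}{1068}\right) \frac{1}{18584} = - \frac{50881801}{19847712}$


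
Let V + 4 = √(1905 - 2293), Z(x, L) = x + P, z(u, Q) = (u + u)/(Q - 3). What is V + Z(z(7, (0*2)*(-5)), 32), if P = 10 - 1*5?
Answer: -11/3 + 2*I*√97 ≈ -3.6667 + 19.698*I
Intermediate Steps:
z(u, Q) = 2*u/(-3 + Q) (z(u, Q) = (2*u)/(-3 + Q) = 2*u/(-3 + Q))
P = 5 (P = 10 - 5 = 5)
Z(x, L) = 5 + x (Z(x, L) = x + 5 = 5 + x)
V = -4 + 2*I*√97 (V = -4 + √(1905 - 2293) = -4 + √(-388) = -4 + 2*I*√97 ≈ -4.0 + 19.698*I)
V + Z(z(7, (0*2)*(-5)), 32) = (-4 + 2*I*√97) + (5 + 2*7/(-3 + (0*2)*(-5))) = (-4 + 2*I*√97) + (5 + 2*7/(-3 + 0*(-5))) = (-4 + 2*I*√97) + (5 + 2*7/(-3 + 0)) = (-4 + 2*I*√97) + (5 + 2*7/(-3)) = (-4 + 2*I*√97) + (5 + 2*7*(-⅓)) = (-4 + 2*I*√97) + (5 - 14/3) = (-4 + 2*I*√97) + ⅓ = -11/3 + 2*I*√97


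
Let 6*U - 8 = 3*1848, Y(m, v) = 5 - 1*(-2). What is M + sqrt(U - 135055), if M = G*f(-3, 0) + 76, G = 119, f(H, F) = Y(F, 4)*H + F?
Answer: -2423 + 13*I*sqrt(7143)/3 ≈ -2423.0 + 366.24*I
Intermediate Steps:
Y(m, v) = 7 (Y(m, v) = 5 + 2 = 7)
f(H, F) = F + 7*H (f(H, F) = 7*H + F = F + 7*H)
U = 2776/3 (U = 4/3 + (3*1848)/6 = 4/3 + (1/6)*5544 = 4/3 + 924 = 2776/3 ≈ 925.33)
M = -2423 (M = 119*(0 + 7*(-3)) + 76 = 119*(0 - 21) + 76 = 119*(-21) + 76 = -2499 + 76 = -2423)
M + sqrt(U - 135055) = -2423 + sqrt(2776/3 - 135055) = -2423 + sqrt(-402389/3) = -2423 + 13*I*sqrt(7143)/3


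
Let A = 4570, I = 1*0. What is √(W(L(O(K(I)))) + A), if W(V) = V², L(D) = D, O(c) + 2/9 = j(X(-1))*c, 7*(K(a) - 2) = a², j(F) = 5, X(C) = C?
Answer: √377914/9 ≈ 68.305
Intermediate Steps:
I = 0
K(a) = 2 + a²/7
O(c) = -2/9 + 5*c
√(W(L(O(K(I)))) + A) = √((-2/9 + 5*(2 + (⅐)*0²))² + 4570) = √((-2/9 + 5*(2 + (⅐)*0))² + 4570) = √((-2/9 + 5*(2 + 0))² + 4570) = √((-2/9 + 5*2)² + 4570) = √((-2/9 + 10)² + 4570) = √((88/9)² + 4570) = √(7744/81 + 4570) = √(377914/81) = √377914/9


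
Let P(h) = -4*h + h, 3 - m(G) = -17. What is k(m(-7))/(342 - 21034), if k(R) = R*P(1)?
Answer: 15/5173 ≈ 0.0028997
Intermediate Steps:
m(G) = 20 (m(G) = 3 - 1*(-17) = 3 + 17 = 20)
P(h) = -3*h
k(R) = -3*R (k(R) = R*(-3*1) = R*(-3) = -3*R)
k(m(-7))/(342 - 21034) = (-3*20)/(342 - 21034) = -60/(-20692) = -60*(-1/20692) = 15/5173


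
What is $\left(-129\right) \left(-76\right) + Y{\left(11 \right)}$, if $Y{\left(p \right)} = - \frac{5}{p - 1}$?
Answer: $\frac{19607}{2} \approx 9803.5$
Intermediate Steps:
$Y{\left(p \right)} = - \frac{5}{-1 + p}$ ($Y{\left(p \right)} = - \frac{5}{p + \left(-3 + 2\right)} = - \frac{5}{p - 1} = - \frac{5}{-1 + p}$)
$\left(-129\right) \left(-76\right) + Y{\left(11 \right)} = \left(-129\right) \left(-76\right) - \frac{5}{-1 + 11} = 9804 - \frac{5}{10} = 9804 - \frac{1}{2} = \frac{19607}{2}$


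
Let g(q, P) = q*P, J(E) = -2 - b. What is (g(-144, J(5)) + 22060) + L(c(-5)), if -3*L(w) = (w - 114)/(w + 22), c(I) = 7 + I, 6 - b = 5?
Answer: 202442/9 ≈ 22494.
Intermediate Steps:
b = 1 (b = 6 - 1*5 = 6 - 5 = 1)
J(E) = -3 (J(E) = -2 - 1*1 = -2 - 1 = -3)
L(w) = -(-114 + w)/(3*(22 + w)) (L(w) = -(w - 114)/(3*(w + 22)) = -(-114 + w)/(3*(22 + w)))
g(q, P) = P*q
(g(-144, J(5)) + 22060) + L(c(-5)) = (-3*(-144) + 22060) + (114 - (7 - 5))/(3*(22 + (7 - 5))) = (432 + 22060) + (114 - 1*2)/(3*(22 + 2)) = 22492 + (⅓)*(114 - 2)/24 = 22492 + (⅓)*(1/24)*112 = 22492 + 14/9 = 202442/9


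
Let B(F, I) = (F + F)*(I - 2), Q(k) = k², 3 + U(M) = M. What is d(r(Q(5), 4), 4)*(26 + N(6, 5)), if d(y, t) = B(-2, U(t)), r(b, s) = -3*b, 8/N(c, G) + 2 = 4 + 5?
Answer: 760/7 ≈ 108.57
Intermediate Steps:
U(M) = -3 + M
N(c, G) = 8/7 (N(c, G) = 8/(-2 + (4 + 5)) = 8/(-2 + 9) = 8/7)
B(F, I) = 2*F*(-2 + I) (B(F, I) = (2*F)*(-2 + I) = 2*F*(-2 + I))
d(y, t) = 20 - 4*t (d(y, t) = 2*(-2)*(-2 + (-3 + t)) = 2*(-2)*(-5 + t) = 20 - 4*t)
d(r(Q(5), 4), 4)*(26 + N(6, 5)) = (20 - 4*4)*(26 + 8/7) = (20 - 16)*(190/7) = 4*(190/7) = 760/7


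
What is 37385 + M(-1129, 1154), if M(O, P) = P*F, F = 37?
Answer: 80083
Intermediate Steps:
M(O, P) = 37*P (M(O, P) = P*37 = 37*P)
37385 + M(-1129, 1154) = 37385 + 37*1154 = 37385 + 42698 = 80083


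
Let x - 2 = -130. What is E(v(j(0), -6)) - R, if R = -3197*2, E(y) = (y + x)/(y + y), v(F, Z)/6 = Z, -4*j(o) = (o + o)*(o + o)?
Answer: 115133/18 ≈ 6396.3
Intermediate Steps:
x = -128 (x = 2 - 130 = -128)
j(o) = -o² (j(o) = -(o + o)*(o + o)/4 = -2*o*2*o/4 = -o²)
v(F, Z) = 6*Z
E(y) = (-128 + y)/(2*y) (E(y) = (y - 128)/(y + y) = (-128 + y)/((2*y)) = (-128 + y)*(1/(2*y)) = (-128 + y)/(2*y))
R = -6394
E(v(j(0), -6)) - R = (-128 + 6*(-6))/(2*((6*(-6)))) - 1*(-6394) = (½)*(-128 - 36)/(-36) + 6394 = (½)*(-1/36)*(-164) + 6394 = 41/18 + 6394 = 115133/18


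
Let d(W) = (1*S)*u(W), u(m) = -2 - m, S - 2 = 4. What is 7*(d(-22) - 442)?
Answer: -2254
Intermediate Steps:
S = 6 (S = 2 + 4 = 6)
d(W) = -12 - 6*W (d(W) = (1*6)*(-2 - W) = 6*(-2 - W) = -12 - 6*W)
7*(d(-22) - 442) = 7*((-12 - 6*(-22)) - 442) = 7*((-12 + 132) - 442) = 7*(120 - 442) = 7*(-322) = -2254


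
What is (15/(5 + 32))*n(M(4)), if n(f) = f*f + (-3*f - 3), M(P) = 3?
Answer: -45/37 ≈ -1.2162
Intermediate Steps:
n(f) = -3 + f² - 3*f (n(f) = f² + (-3 - 3*f) = -3 + f² - 3*f)
(15/(5 + 32))*n(M(4)) = (15/(5 + 32))*(-3 + 3² - 3*3) = (15/37)*(-3 + 9 - 9) = (15*(1/37))*(-3) = (15/37)*(-3) = -45/37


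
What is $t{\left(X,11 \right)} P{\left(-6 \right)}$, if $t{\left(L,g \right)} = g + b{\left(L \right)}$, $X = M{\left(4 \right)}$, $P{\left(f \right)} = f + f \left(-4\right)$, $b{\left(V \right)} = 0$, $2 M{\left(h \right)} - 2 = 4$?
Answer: $198$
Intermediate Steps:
$M{\left(h \right)} = 3$ ($M{\left(h \right)} = 1 + \frac{1}{2} \cdot 4 = 1 + 2 = 3$)
$P{\left(f \right)} = - 3 f$ ($P{\left(f \right)} = f - 4 f = - 3 f$)
$X = 3$
$t{\left(L,g \right)} = g$ ($t{\left(L,g \right)} = g + 0 = g$)
$t{\left(X,11 \right)} P{\left(-6 \right)} = 11 \left(\left(-3\right) \left(-6\right)\right) = 11 \cdot 18 = 198$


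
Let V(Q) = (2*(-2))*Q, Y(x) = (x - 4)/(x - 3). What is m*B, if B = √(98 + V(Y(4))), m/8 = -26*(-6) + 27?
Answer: 10248*√2 ≈ 14493.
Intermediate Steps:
Y(x) = (-4 + x)/(-3 + x)
V(Q) = -4*Q
m = 1464 (m = 8*(-26*(-6) + 27) = 8*(156 + 27) = 8*183 = 1464)
B = 7*√2 (B = √(98 - 4*(-4 + 4)/(-3 + 4)) = √(98 - 4*0/1) = √(98 - 4*0) = √(98 + 0) = √98 = 7*√2 ≈ 9.8995)
m*B = 1464*(7*√2) = 10248*√2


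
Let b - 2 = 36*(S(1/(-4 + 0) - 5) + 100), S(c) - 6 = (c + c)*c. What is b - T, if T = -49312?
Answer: 110229/2 ≈ 55115.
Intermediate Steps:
S(c) = 6 + 2*c² (S(c) = 6 + (c + c)*c = 6 + (2*c)*c = 6 + 2*c²)
b = 11605/2 (b = 2 + 36*((6 + 2*(1/(-4 + 0) - 5)²) + 100) = 2 + 36*((6 + 2*(1/(-4) - 5)²) + 100) = 2 + 36*((6 + 2*(-¼ - 5)²) + 100) = 2 + 36*((6 + 2*(-21/4)²) + 100) = 2 + 36*((6 + 2*(441/16)) + 100) = 2 + 36*((6 + 441/8) + 100) = 2 + 36*(489/8 + 100) = 2 + 36*(1289/8) = 2 + 11601/2 = 11605/2 ≈ 5802.5)
b - T = 11605/2 - 1*(-49312) = 11605/2 + 49312 = 110229/2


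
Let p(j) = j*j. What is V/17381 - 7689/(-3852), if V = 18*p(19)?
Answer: 52890935/22317204 ≈ 2.3700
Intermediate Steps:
p(j) = j²
V = 6498 (V = 18*19² = 18*361 = 6498)
V/17381 - 7689/(-3852) = 6498/17381 - 7689/(-3852) = 6498*(1/17381) - 7689*(-1/3852) = 6498/17381 + 2563/1284 = 52890935/22317204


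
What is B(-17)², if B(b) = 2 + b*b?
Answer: 84681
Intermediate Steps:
B(b) = 2 + b²
B(-17)² = (2 + (-17)²)² = (2 + 289)² = 291² = 84681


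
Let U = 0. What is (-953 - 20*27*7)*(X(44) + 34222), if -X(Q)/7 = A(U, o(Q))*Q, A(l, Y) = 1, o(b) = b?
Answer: -160514962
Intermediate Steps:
X(Q) = -7*Q
(-953 - 20*27*7)*(X(44) + 34222) = (-953 - 20*27*7)*(-7*44 + 34222) = (-953 - 540*7)*(-308 + 34222) = (-953 - 3780)*33914 = -4733*33914 = -160514962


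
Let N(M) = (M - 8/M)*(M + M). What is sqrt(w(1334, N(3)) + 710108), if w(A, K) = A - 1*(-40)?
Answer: sqrt(711482) ≈ 843.49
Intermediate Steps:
N(M) = 2*M*(M - 8/M) (N(M) = (M - 8/M)*(2*M) = 2*M*(M - 8/M))
w(A, K) = 40 + A (w(A, K) = A + 40 = 40 + A)
sqrt(w(1334, N(3)) + 710108) = sqrt((40 + 1334) + 710108) = sqrt(1374 + 710108) = sqrt(711482)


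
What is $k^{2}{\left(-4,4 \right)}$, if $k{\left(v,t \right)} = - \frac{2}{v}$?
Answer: $\frac{1}{4} \approx 0.25$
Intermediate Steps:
$k^{2}{\left(-4,4 \right)} = \left(- \frac{2}{-4}\right)^{2} = \left(\left(-2\right) \left(- \frac{1}{4}\right)\right)^{2} = \left(\frac{1}{2}\right)^{2} = \frac{1}{4}$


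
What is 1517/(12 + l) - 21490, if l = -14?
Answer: -44497/2 ≈ -22249.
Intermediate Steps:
1517/(12 + l) - 21490 = 1517/(12 - 14) - 21490 = 1517/(-2) - 21490 = 1517*(-1/2) - 21490 = -1517/2 - 21490 = -44497/2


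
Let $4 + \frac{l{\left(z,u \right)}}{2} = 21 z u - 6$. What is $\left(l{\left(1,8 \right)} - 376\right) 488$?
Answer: $-29280$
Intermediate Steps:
$l{\left(z,u \right)} = -20 + 42 u z$ ($l{\left(z,u \right)} = -8 + 2 \left(21 z u - 6\right) = -8 + 2 \left(21 u z - 6\right) = -8 + 2 \left(-6 + 21 u z\right) = -8 + \left(-12 + 42 u z\right) = -20 + 42 u z$)
$\left(l{\left(1,8 \right)} - 376\right) 488 = \left(\left(-20 + 42 \cdot 8 \cdot 1\right) - 376\right) 488 = \left(\left(-20 + 336\right) - 376\right) 488 = \left(316 - 376\right) 488 = \left(-60\right) 488 = -29280$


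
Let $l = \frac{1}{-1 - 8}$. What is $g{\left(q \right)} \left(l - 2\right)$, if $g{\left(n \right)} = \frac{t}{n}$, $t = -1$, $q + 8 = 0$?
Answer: $- \frac{19}{72} \approx -0.26389$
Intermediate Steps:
$q = -8$ ($q = -8 + 0 = -8$)
$l = - \frac{1}{9}$ ($l = \frac{1}{-9} = - \frac{1}{9} \approx -0.11111$)
$g{\left(n \right)} = - \frac{1}{n}$
$g{\left(q \right)} \left(l - 2\right) = - \frac{1}{-8} \left(- \frac{1}{9} - 2\right) = \left(-1\right) \left(- \frac{1}{8}\right) \left(- \frac{19}{9}\right) = \frac{1}{8} \left(- \frac{19}{9}\right) = - \frac{19}{72}$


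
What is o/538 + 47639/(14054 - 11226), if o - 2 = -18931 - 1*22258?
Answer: -45423527/760732 ≈ -59.710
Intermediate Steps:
o = -41187 (o = 2 + (-18931 - 1*22258) = 2 + (-18931 - 22258) = 2 - 41189 = -41187)
o/538 + 47639/(14054 - 11226) = -41187/538 + 47639/(14054 - 11226) = -41187*1/538 + 47639/2828 = -41187/538 + 47639*(1/2828) = -41187/538 + 47639/2828 = -45423527/760732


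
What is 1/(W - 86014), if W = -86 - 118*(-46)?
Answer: -1/80672 ≈ -1.2396e-5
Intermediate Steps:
W = 5342 (W = -86 + 5428 = 5342)
1/(W - 86014) = 1/(5342 - 86014) = 1/(-80672) = -1/80672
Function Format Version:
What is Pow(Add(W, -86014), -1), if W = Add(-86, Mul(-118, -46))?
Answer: Rational(-1, 80672) ≈ -1.2396e-5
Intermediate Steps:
W = 5342 (W = Add(-86, 5428) = 5342)
Pow(Add(W, -86014), -1) = Pow(Add(5342, -86014), -1) = Pow(-80672, -1) = Rational(-1, 80672)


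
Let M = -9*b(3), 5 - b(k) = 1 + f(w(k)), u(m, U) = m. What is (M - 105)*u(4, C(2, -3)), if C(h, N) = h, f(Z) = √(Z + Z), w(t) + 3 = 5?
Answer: -492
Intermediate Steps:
w(t) = 2 (w(t) = -3 + 5 = 2)
f(Z) = √2*√Z (f(Z) = √(2*Z) = √2*√Z)
b(k) = 2 (b(k) = 5 - (1 + √2*√2) = 5 - (1 + 2) = 5 - 1*3 = 5 - 3 = 2)
M = -18 (M = -9*2 = -18)
(M - 105)*u(4, C(2, -3)) = (-18 - 105)*4 = -123*4 = -492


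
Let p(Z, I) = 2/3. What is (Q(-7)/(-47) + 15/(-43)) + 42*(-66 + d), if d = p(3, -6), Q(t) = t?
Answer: -5546028/2021 ≈ -2744.2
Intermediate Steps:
p(Z, I) = ⅔ (p(Z, I) = 2*(⅓) = ⅔)
d = ⅔ ≈ 0.66667
(Q(-7)/(-47) + 15/(-43)) + 42*(-66 + d) = (-7/(-47) + 15/(-43)) + 42*(-66 + ⅔) = (-7*(-1/47) + 15*(-1/43)) + 42*(-196/3) = (7/47 - 15/43) - 2744 = -404/2021 - 2744 = -5546028/2021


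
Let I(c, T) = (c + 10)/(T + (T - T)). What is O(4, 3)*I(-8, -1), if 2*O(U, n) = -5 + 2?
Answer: 3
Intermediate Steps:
O(U, n) = -3/2 (O(U, n) = (-5 + 2)/2 = (½)*(-3) = -3/2)
I(c, T) = (10 + c)/T (I(c, T) = (10 + c)/(T + 0) = (10 + c)/T)
O(4, 3)*I(-8, -1) = -3*(10 - 8)/(2*(-1)) = -(-3)*2/2 = -3/2*(-2) = 3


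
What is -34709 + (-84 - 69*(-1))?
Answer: -34724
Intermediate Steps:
-34709 + (-84 - 69*(-1)) = -34709 + (-84 + 69) = -34709 - 15 = -34724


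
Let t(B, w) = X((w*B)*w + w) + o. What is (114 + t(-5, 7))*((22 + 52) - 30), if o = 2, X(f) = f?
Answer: -5368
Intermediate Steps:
t(B, w) = 2 + w + B*w**2 (t(B, w) = ((w*B)*w + w) + 2 = ((B*w)*w + w) + 2 = (B*w**2 + w) + 2 = (w + B*w**2) + 2 = 2 + w + B*w**2)
(114 + t(-5, 7))*((22 + 52) - 30) = (114 + (2 + 7*(1 - 5*7)))*((22 + 52) - 30) = (114 + (2 + 7*(1 - 35)))*(74 - 30) = (114 + (2 + 7*(-34)))*44 = (114 + (2 - 238))*44 = (114 - 236)*44 = -122*44 = -5368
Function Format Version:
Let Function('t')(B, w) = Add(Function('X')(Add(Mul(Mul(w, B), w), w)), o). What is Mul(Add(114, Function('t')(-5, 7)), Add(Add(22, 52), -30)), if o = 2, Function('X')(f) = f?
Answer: -5368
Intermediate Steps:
Function('t')(B, w) = Add(2, w, Mul(B, Pow(w, 2))) (Function('t')(B, w) = Add(Add(Mul(Mul(w, B), w), w), 2) = Add(Add(Mul(Mul(B, w), w), w), 2) = Add(Add(Mul(B, Pow(w, 2)), w), 2) = Add(Add(w, Mul(B, Pow(w, 2))), 2) = Add(2, w, Mul(B, Pow(w, 2))))
Mul(Add(114, Function('t')(-5, 7)), Add(Add(22, 52), -30)) = Mul(Add(114, Add(2, Mul(7, Add(1, Mul(-5, 7))))), Add(Add(22, 52), -30)) = Mul(Add(114, Add(2, Mul(7, Add(1, -35)))), Add(74, -30)) = Mul(Add(114, Add(2, Mul(7, -34))), 44) = Mul(Add(114, Add(2, -238)), 44) = Mul(Add(114, -236), 44) = Mul(-122, 44) = -5368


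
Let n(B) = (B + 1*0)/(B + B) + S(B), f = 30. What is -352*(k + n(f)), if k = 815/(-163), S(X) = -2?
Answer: 2288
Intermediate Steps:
k = -5 (k = 815*(-1/163) = -5)
n(B) = -3/2 (n(B) = (B + 1*0)/(B + B) - 2 = (B + 0)/((2*B)) - 2 = B*(1/(2*B)) - 2 = 1/2 - 2 = -3/2)
-352*(k + n(f)) = -352*(-5 - 3/2) = -352*(-13/2) = 2288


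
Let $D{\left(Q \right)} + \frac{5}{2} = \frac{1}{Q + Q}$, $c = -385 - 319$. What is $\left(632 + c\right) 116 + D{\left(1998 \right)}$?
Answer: $- \frac{33384581}{3996} \approx -8354.5$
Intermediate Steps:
$c = -704$
$D{\left(Q \right)} = - \frac{5}{2} + \frac{1}{2 Q}$ ($D{\left(Q \right)} = - \frac{5}{2} + \frac{1}{Q + Q} = - \frac{5}{2} + \frac{1}{2 Q}$)
$\left(632 + c\right) 116 + D{\left(1998 \right)} = \left(632 - 704\right) 116 + \frac{1 - 9990}{2 \cdot 1998} = \left(-72\right) 116 + \frac{1}{2} \cdot \frac{1}{1998} \left(1 - 9990\right) = -8352 + \frac{1}{2} \cdot \frac{1}{1998} \left(-9989\right) = -8352 - \frac{9989}{3996} = - \frac{33384581}{3996}$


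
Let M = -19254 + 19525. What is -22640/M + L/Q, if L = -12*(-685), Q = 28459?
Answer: -642084140/7712389 ≈ -83.254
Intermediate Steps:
M = 271
L = 8220
-22640/M + L/Q = -22640/271 + 8220/28459 = -642084140/7712389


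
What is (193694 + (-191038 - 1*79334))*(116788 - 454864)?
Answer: 25922991528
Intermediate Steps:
(193694 + (-191038 - 1*79334))*(116788 - 454864) = (193694 + (-191038 - 79334))*(-338076) = (193694 - 270372)*(-338076) = -76678*(-338076) = 25922991528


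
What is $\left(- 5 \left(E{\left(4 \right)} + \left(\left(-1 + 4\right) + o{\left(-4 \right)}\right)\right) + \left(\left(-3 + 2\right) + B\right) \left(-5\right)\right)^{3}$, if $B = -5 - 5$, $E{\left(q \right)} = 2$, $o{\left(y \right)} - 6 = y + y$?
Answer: $64000$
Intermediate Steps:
$o{\left(y \right)} = 6 + 2 y$ ($o{\left(y \right)} = 6 + \left(y + y\right) = 6 + 2 y$)
$B = -10$
$\left(- 5 \left(E{\left(4 \right)} + \left(\left(-1 + 4\right) + o{\left(-4 \right)}\right)\right) + \left(\left(-3 + 2\right) + B\right) \left(-5\right)\right)^{3} = \left(- 5 \left(2 + \left(\left(-1 + 4\right) + \left(6 + 2 \left(-4\right)\right)\right)\right) + \left(\left(-3 + 2\right) - 10\right) \left(-5\right)\right)^{3} = \left(- 5 \left(2 + \left(3 + \left(6 - 8\right)\right)\right) + \left(-1 - 10\right) \left(-5\right)\right)^{3} = \left(- 5 \left(2 + \left(3 - 2\right)\right) - -55\right)^{3} = \left(- 5 \left(2 + 1\right) + 55\right)^{3} = \left(\left(-5\right) 3 + 55\right)^{3} = \left(-15 + 55\right)^{3} = 40^{3} = 64000$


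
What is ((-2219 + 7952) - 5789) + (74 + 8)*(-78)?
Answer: -6452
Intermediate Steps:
((-2219 + 7952) - 5789) + (74 + 8)*(-78) = (5733 - 5789) + 82*(-78) = -56 - 6396 = -6452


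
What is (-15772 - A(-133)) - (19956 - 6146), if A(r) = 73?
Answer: -29655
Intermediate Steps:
(-15772 - A(-133)) - (19956 - 6146) = (-15772 - 1*73) - (19956 - 6146) = (-15772 - 73) - 1*13810 = -15845 - 13810 = -29655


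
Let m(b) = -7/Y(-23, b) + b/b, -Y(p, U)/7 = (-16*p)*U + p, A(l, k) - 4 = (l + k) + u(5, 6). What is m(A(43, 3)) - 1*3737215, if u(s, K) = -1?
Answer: -67303486925/18009 ≈ -3.7372e+6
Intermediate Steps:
A(l, k) = 3 + k + l (A(l, k) = 4 + ((l + k) - 1) = 4 + ((k + l) - 1) = 4 + (-1 + k + l) = 3 + k + l)
Y(p, U) = -7*p + 112*U*p (Y(p, U) = -7*((-16*p)*U + p) = -7*(-16*U*p + p) = -7*(p - 16*U*p) = -7*p + 112*U*p)
m(b) = 1 - 7/(161 - 2576*b) (m(b) = -7*(-1/(161*(-1 + 16*b))) + b/b = -7/(161 - 2576*b) + 1 = 1 - 7/(161 - 2576*b))
m(A(43, 3)) - 1*3737215 = 2*(-11 + 184*(3 + 3 + 43))/(23*(-1 + 16*(3 + 3 + 43))) - 1*3737215 = 2*(-11 + 184*49)/(23*(-1 + 16*49)) - 3737215 = 2*(-11 + 9016)/(23*(-1 + 784)) - 3737215 = (2/23)*9005/783 - 3737215 = (2/23)*(1/783)*9005 - 3737215 = 18010/18009 - 3737215 = -67303486925/18009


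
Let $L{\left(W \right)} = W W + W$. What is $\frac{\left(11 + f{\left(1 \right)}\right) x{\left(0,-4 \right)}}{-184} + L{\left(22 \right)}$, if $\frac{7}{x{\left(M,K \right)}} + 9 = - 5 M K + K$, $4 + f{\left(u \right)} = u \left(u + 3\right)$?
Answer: $\frac{1210429}{2392} \approx 506.03$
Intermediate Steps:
$f{\left(u \right)} = -4 + u \left(3 + u\right)$ ($f{\left(u \right)} = -4 + u \left(u + 3\right) = -4 + u \left(3 + u\right)$)
$L{\left(W \right)} = W + W^{2}$ ($L{\left(W \right)} = W^{2} + W = W + W^{2}$)
$x{\left(M,K \right)} = \frac{7}{-9 + K - 5 K M}$ ($x{\left(M,K \right)} = \frac{7}{-9 + \left(- 5 M K + K\right)} = \frac{7}{-9 - \left(- K + 5 K M\right)} = \frac{7}{-9 + K - 5 K M}$)
$\frac{\left(11 + f{\left(1 \right)}\right) x{\left(0,-4 \right)}}{-184} + L{\left(22 \right)} = \frac{\left(11 + \left(-4 + 1^{2} + 3 \cdot 1\right)\right) \left(- \frac{7}{9 - -4 + 5 \left(-4\right) 0}\right)}{-184} + 22 \left(1 + 22\right) = \left(11 + \left(-4 + 1 + 3\right)\right) \left(- \frac{7}{9 + 4 + 0}\right) \left(- \frac{1}{184}\right) + 22 \cdot 23 = \left(11 + 0\right) \left(- \frac{7}{13}\right) \left(- \frac{1}{184}\right) + 506 = 11 \left(\left(-7\right) \frac{1}{13}\right) \left(- \frac{1}{184}\right) + 506 = 11 \left(- \frac{7}{13}\right) \left(- \frac{1}{184}\right) + 506 = \left(- \frac{77}{13}\right) \left(- \frac{1}{184}\right) + 506 = \frac{77}{2392} + 506 = \frac{1210429}{2392}$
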